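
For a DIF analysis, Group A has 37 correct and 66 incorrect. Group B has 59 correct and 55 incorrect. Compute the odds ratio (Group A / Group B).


Odds_A = 37/66 = 0.5606
Odds_B = 59/55 = 1.0727
OR = Odds_A / Odds_B = 0.5606 / 1.0727
Exactly, OR = (37 * 55) / (66 * 59) = 2035 / 3894
OR = 0.5226

0.5226


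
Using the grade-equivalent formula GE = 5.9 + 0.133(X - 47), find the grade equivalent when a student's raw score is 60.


raw - median = 60 - 47 = 13
slope * diff = 0.133 * 13 = 1.729
GE = 5.9 + 1.729
GE = 7.629

7.629


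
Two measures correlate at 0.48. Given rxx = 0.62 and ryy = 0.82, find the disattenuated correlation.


r_corrected = rxy / sqrt(rxx * ryy)
= 0.48 / sqrt(0.62 * 0.82)
= 0.48 / sqrt(0.5084)
= 0.48 / 0.713022
r_corrected = 0.6732

0.6732


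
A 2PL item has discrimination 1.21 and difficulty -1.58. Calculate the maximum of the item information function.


For 2PL, max info at theta = b = -1.58
I_max = a^2 / 4 = 1.21^2 / 4
= 1.4641 / 4
I_max = 0.366

0.366


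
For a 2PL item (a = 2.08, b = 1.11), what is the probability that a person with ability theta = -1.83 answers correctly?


a*(theta - b) = 2.08 * (-1.83 - 1.11) = -6.1152
exp(--6.1152) = 452.6866
P = 1 / (1 + 452.6866)
P = 0.0022

0.0022


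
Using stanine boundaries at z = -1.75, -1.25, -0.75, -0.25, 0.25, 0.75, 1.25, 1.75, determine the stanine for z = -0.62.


Stanine boundaries: [-1.75, -1.25, -0.75, -0.25, 0.25, 0.75, 1.25, 1.75]
z = -0.62
Check each boundary:
  z >= -1.75 -> could be stanine 2
  z >= -1.25 -> could be stanine 3
  z >= -0.75 -> could be stanine 4
  z < -0.25
  z < 0.25
  z < 0.75
  z < 1.25
  z < 1.75
Highest qualifying boundary gives stanine = 4

4


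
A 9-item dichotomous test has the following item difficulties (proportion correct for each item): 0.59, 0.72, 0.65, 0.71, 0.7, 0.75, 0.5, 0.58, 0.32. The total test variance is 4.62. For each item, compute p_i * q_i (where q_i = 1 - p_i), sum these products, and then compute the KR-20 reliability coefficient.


For each item, compute p_i * q_i:
  Item 1: 0.59 * 0.41 = 0.2419
  Item 2: 0.72 * 0.28 = 0.2016
  Item 3: 0.65 * 0.35 = 0.2275
  Item 4: 0.71 * 0.29 = 0.2059
  Item 5: 0.7 * 0.3 = 0.21
  Item 6: 0.75 * 0.25 = 0.1875
  Item 7: 0.5 * 0.5 = 0.25
  Item 8: 0.58 * 0.42 = 0.2436
  Item 9: 0.32 * 0.68 = 0.2176
Sum(p_i * q_i) = 0.2419 + 0.2016 + 0.2275 + 0.2059 + 0.21 + 0.1875 + 0.25 + 0.2436 + 0.2176 = 1.9856
KR-20 = (k/(k-1)) * (1 - Sum(p_i*q_i) / Var_total)
= (9/8) * (1 - 1.9856/4.62)
= 1.125 * 0.5702
KR-20 = 0.6415

0.6415


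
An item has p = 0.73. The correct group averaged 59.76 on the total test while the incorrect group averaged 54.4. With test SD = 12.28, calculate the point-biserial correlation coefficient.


q = 1 - p = 0.27
rpb = ((M1 - M0) / SD) * sqrt(p * q)
rpb = ((59.76 - 54.4) / 12.28) * sqrt(0.73 * 0.27)
rpb = 0.1938

0.1938


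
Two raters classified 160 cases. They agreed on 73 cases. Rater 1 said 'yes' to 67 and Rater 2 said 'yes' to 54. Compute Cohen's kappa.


P_o = 73/160 = 0.45625
P_e = (67*54 + 93*106) / 25600 = 0.526406
kappa = (P_o - P_e) / (1 - P_e)
kappa = (0.45625 - 0.526406) / (1 - 0.526406)
kappa = -0.1481

-0.1481


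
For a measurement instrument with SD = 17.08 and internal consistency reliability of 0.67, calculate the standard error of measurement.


SEM = SD * sqrt(1 - rxx)
SEM = 17.08 * sqrt(1 - 0.67)
SEM = 17.08 * sqrt(0.33) = 17.08 * 0.574456
SEM = 9.8117

9.8117


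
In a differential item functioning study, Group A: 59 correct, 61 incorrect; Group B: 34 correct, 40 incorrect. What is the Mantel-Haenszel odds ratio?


Odds_A = 59/61 = 0.9672
Odds_B = 34/40 = 0.85
OR = Odds_A / Odds_B = 0.9672 / 0.85
Exactly, OR = (59 * 40) / (61 * 34) = 2360 / 2074
OR = 1.1379

1.1379


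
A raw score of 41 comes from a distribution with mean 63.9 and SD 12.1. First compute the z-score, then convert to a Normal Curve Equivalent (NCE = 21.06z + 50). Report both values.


z = (X - mean) / SD = (41 - 63.9) / 12.1
z = -22.9 / 12.1
z = -1.8926
NCE = NCE = 21.06z + 50
Carry z at full precision (z = -22.9 / 12.1) into the conversion:
NCE = 21.06 * (-22.9 / 12.1) + 50 = -482.274 / 12.1 + 50
NCE = -39.8574 + 50
NCE = 10.1426

10.1426


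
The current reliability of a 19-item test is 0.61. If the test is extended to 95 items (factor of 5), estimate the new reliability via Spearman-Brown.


r_new = (n * rxx) / (1 + (n-1) * rxx)
r_new = (5 * 0.61) / (1 + 4 * 0.61)
r_new = 3.05 / 3.44
r_new = 0.8866

0.8866


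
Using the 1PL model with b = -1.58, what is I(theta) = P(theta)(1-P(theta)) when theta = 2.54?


P = 1/(1+exp(-(2.54--1.58))) = 0.984
I = P*(1-P) = 0.984 * 0.016
I = 0.0157

0.0157


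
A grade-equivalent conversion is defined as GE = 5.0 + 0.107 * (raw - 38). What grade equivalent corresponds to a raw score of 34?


raw - median = 34 - 38 = -4
slope * diff = 0.107 * -4 = -0.428
GE = 5.0 + -0.428
GE = 4.572

4.572


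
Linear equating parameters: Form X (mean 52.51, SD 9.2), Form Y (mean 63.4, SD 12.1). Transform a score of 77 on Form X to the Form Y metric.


slope = SD_Y / SD_X = 12.1 / 9.2 ~ 1.3152
intercept = mean_Y - slope * mean_X = 63.4 - (12.1 / 9.2) * 52.51 ~ -5.6621
Y = slope * X + intercept. To avoid rounding drift from the rounded slope/intercept, evaluate the equivalent form Y = mean_Y + SD_Y * (X - mean_X) / SD_X at full precision:
Y = 63.4 + 12.1 * (77 - 52.51) / 9.2
Y = 63.4 + 12.1 * 24.49 / 9.2
Y = 63.4 + 296.329 / 9.2
Y = 63.4 + 32.2097
Y = 95.6097

95.6097


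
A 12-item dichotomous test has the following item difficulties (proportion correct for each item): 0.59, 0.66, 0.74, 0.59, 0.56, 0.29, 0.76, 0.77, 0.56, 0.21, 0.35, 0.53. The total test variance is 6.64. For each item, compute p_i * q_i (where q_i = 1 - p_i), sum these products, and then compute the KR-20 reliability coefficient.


For each item, compute p_i * q_i:
  Item 1: 0.59 * 0.41 = 0.2419
  Item 2: 0.66 * 0.34 = 0.2244
  Item 3: 0.74 * 0.26 = 0.1924
  Item 4: 0.59 * 0.41 = 0.2419
  Item 5: 0.56 * 0.44 = 0.2464
  Item 6: 0.29 * 0.71 = 0.2059
  Item 7: 0.76 * 0.24 = 0.1824
  Item 8: 0.77 * 0.23 = 0.1771
  Item 9: 0.56 * 0.44 = 0.2464
  Item 10: 0.21 * 0.79 = 0.1659
  Item 11: 0.35 * 0.65 = 0.2275
  Item 12: 0.53 * 0.47 = 0.2491
Sum(p_i * q_i) = 0.2419 + 0.2244 + 0.1924 + 0.2419 + 0.2464 + 0.2059 + 0.1824 + 0.1771 + 0.2464 + 0.1659 + 0.2275 + 0.2491 = 2.6013
KR-20 = (k/(k-1)) * (1 - Sum(p_i*q_i) / Var_total)
= (12/11) * (1 - 2.6013/6.64)
= 1.0909 * 0.6082
KR-20 = 0.6635

0.6635


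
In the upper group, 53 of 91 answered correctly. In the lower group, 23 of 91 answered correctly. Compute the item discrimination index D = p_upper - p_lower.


p_upper = 53/91 = 0.5824
p_lower = 23/91 = 0.2527
D = 0.5824 - 0.2527 = 0.3297

0.3297


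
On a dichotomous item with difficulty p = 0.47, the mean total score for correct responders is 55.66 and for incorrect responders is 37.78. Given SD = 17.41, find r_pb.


q = 1 - p = 0.53
rpb = ((M1 - M0) / SD) * sqrt(p * q)
rpb = ((55.66 - 37.78) / 17.41) * sqrt(0.47 * 0.53)
rpb = 0.5126

0.5126


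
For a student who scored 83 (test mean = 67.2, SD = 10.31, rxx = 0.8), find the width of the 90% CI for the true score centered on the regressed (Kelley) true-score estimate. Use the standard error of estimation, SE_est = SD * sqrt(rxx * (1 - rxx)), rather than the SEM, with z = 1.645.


True score estimate = 0.8*83 + 0.2*67.2 = 79.84
SE_est = SD * sqrt(rxx * (1 - rxx)) = 10.31 * sqrt(0.8 * 0.2) = 10.31 * sqrt(0.16) = 4.124
CI = T_est +/- z * SE_est, so width = 2 * z * SE_est = 2 * 1.645 * 4.124
Width = 13.568

13.568


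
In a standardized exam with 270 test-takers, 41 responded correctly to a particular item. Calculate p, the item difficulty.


Item difficulty p = number correct / total examinees
p = 41 / 270
p = 0.1519

0.1519


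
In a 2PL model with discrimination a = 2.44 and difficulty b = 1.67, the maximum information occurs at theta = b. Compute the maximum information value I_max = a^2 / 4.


For 2PL, max info at theta = b = 1.67
I_max = a^2 / 4 = 2.44^2 / 4
= 5.9536 / 4
I_max = 1.4884

1.4884


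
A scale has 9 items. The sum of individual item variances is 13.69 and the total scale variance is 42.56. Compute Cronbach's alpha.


alpha = (k/(k-1)) * (1 - sum(si^2)/s_total^2)
= (9/8) * (1 - 13.69/42.56)
alpha = 0.7631

0.7631


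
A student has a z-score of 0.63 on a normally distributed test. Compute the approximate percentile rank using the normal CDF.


CDF(z) = 0.5 * (1 + erf(z/sqrt(2)))
erf(0.4455) = 0.4713
CDF = 0.7357
Percentile rank = 0.7357 * 100 = 73.57

73.57


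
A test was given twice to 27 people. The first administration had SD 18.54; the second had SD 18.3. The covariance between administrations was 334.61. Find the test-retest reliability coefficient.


r = cov(X,Y) / (SD_X * SD_Y)
r = 334.61 / (18.54 * 18.3)
r = 334.61 / 339.282
r = 0.9862

0.9862


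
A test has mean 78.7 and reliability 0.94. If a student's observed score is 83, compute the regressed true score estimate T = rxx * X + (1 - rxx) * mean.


T_est = rxx * X + (1 - rxx) * mean
T_est = 0.94 * 83 + 0.06 * 78.7
T_est = 78.02 + 4.722
T_est = 82.742

82.742


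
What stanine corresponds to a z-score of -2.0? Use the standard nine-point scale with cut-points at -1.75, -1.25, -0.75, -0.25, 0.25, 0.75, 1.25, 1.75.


Stanine boundaries: [-1.75, -1.25, -0.75, -0.25, 0.25, 0.75, 1.25, 1.75]
z = -2.0
Check each boundary:
  z < -1.75
  z < -1.25
  z < -0.75
  z < -0.25
  z < 0.25
  z < 0.75
  z < 1.25
  z < 1.75
Highest qualifying boundary gives stanine = 1

1


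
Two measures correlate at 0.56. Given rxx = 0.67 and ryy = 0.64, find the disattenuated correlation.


r_corrected = rxy / sqrt(rxx * ryy)
= 0.56 / sqrt(0.67 * 0.64)
= 0.56 / sqrt(0.4288)
= 0.56 / 0.654828
r_corrected = 0.8552

0.8552


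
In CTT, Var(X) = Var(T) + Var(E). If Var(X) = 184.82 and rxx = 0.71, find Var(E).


var_true = rxx * var_obs = 0.71 * 184.82 = 131.2222
var_error = var_obs - var_true
var_error = 184.82 - 131.2222
var_error = 53.5978

53.5978


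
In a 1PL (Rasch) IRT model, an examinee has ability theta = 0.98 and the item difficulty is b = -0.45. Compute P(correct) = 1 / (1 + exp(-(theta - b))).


theta - b = 0.98 - -0.45 = 1.43
exp(-(theta - b)) = exp(-1.43) = 0.2393
P = 1 / (1 + 0.2393)
P = 0.8069

0.8069


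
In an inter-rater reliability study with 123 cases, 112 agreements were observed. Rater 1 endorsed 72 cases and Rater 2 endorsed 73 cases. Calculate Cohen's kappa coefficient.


P_o = 112/123 = 0.910569
P_e = (72*73 + 51*50) / 15129 = 0.515963
kappa = (P_o - P_e) / (1 - P_e)
kappa = (0.910569 - 0.515963) / (1 - 0.515963)
kappa = 0.8152

0.8152


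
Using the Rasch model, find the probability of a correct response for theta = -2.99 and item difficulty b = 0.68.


theta - b = -2.99 - 0.68 = -3.67
exp(-(theta - b)) = exp(3.67) = 39.2519
P = 1 / (1 + 39.2519)
P = 0.0248

0.0248


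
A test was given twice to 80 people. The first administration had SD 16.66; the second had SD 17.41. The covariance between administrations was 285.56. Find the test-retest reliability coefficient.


r = cov(X,Y) / (SD_X * SD_Y)
r = 285.56 / (16.66 * 17.41)
r = 285.56 / 290.0506
r = 0.9845

0.9845


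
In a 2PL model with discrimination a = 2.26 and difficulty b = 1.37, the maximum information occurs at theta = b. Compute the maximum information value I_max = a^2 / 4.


For 2PL, max info at theta = b = 1.37
I_max = a^2 / 4 = 2.26^2 / 4
= 5.1076 / 4
I_max = 1.2769

1.2769


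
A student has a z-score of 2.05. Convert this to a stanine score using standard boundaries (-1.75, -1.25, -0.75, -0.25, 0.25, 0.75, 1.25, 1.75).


Stanine boundaries: [-1.75, -1.25, -0.75, -0.25, 0.25, 0.75, 1.25, 1.75]
z = 2.05
Check each boundary:
  z >= -1.75 -> could be stanine 2
  z >= -1.25 -> could be stanine 3
  z >= -0.75 -> could be stanine 4
  z >= -0.25 -> could be stanine 5
  z >= 0.25 -> could be stanine 6
  z >= 0.75 -> could be stanine 7
  z >= 1.25 -> could be stanine 8
  z >= 1.75 -> could be stanine 9
Highest qualifying boundary gives stanine = 9

9


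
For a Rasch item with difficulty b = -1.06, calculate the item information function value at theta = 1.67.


P = 1/(1+exp(-(1.67--1.06))) = 0.9388
I = P*(1-P) = 0.9388 * 0.0612
I = 0.0575

0.0575


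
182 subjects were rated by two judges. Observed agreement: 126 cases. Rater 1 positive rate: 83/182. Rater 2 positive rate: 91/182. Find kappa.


P_o = 126/182 = 0.692308
P_e = (83*91 + 99*91) / 33124 = 0.5
kappa = (P_o - P_e) / (1 - P_e)
kappa = (0.692308 - 0.5) / (1 - 0.5)
kappa = 0.3846

0.3846


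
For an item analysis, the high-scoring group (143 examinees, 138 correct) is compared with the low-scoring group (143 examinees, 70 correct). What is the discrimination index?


p_upper = 138/143 = 0.965
p_lower = 70/143 = 0.4895
D = 0.965 - 0.4895 = 0.4755

0.4755


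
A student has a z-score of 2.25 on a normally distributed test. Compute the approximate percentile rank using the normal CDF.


CDF(z) = 0.5 * (1 + erf(z/sqrt(2)))
erf(1.591) = 0.9756
CDF = 0.9878
Percentile rank = 0.9878 * 100 = 98.78

98.78


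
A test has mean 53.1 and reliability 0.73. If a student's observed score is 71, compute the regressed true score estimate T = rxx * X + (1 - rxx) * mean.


T_est = rxx * X + (1 - rxx) * mean
T_est = 0.73 * 71 + 0.27 * 53.1
T_est = 51.83 + 14.337
T_est = 66.167

66.167


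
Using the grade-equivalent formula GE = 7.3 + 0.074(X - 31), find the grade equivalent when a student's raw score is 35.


raw - median = 35 - 31 = 4
slope * diff = 0.074 * 4 = 0.296
GE = 7.3 + 0.296
GE = 7.596

7.596


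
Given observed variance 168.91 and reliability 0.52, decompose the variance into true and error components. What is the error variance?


var_true = rxx * var_obs = 0.52 * 168.91 = 87.8332
var_error = var_obs - var_true
var_error = 168.91 - 87.8332
var_error = 81.0768

81.0768


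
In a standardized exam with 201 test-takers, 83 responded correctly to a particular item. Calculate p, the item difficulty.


Item difficulty p = number correct / total examinees
p = 83 / 201
p = 0.4129

0.4129


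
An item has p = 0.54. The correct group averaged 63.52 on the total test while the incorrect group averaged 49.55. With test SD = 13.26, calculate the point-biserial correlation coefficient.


q = 1 - p = 0.46
rpb = ((M1 - M0) / SD) * sqrt(p * q)
rpb = ((63.52 - 49.55) / 13.26) * sqrt(0.54 * 0.46)
rpb = 0.5251

0.5251


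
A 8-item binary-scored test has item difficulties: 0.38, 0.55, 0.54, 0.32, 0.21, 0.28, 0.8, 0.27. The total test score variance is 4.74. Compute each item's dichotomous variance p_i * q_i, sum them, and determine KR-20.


For each item, compute p_i * q_i:
  Item 1: 0.38 * 0.62 = 0.2356
  Item 2: 0.55 * 0.45 = 0.2475
  Item 3: 0.54 * 0.46 = 0.2484
  Item 4: 0.32 * 0.68 = 0.2176
  Item 5: 0.21 * 0.79 = 0.1659
  Item 6: 0.28 * 0.72 = 0.2016
  Item 7: 0.8 * 0.2 = 0.16
  Item 8: 0.27 * 0.73 = 0.1971
Sum(p_i * q_i) = 0.2356 + 0.2475 + 0.2484 + 0.2176 + 0.1659 + 0.2016 + 0.16 + 0.1971 = 1.6737
KR-20 = (k/(k-1)) * (1 - Sum(p_i*q_i) / Var_total)
= (8/7) * (1 - 1.6737/4.74)
= 1.1429 * 0.6469
KR-20 = 0.7393

0.7393


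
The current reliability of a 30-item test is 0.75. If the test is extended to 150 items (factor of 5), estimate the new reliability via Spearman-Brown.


r_new = (n * rxx) / (1 + (n-1) * rxx)
r_new = (5 * 0.75) / (1 + 4 * 0.75)
r_new = 3.75 / 4.0
r_new = 0.9375

0.9375


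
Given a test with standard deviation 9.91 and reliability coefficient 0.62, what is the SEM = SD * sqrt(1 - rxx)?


SEM = SD * sqrt(1 - rxx)
SEM = 9.91 * sqrt(1 - 0.62)
SEM = 9.91 * sqrt(0.38) = 9.91 * 0.616441
SEM = 6.1089

6.1089


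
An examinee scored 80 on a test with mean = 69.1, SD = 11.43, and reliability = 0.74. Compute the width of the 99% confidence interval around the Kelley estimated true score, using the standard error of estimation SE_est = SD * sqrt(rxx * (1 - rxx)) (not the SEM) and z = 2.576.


True score estimate = 0.74*80 + 0.26*69.1 = 77.166
SE_est = SD * sqrt(rxx * (1 - rxx)) = 11.43 * sqrt(0.74 * 0.26) = 11.43 * sqrt(0.1924) = 5.013589
CI = T_est +/- z * SE_est, so width = 2 * z * SE_est = 2 * 2.576 * 5.013589
Width = 25.83

25.83


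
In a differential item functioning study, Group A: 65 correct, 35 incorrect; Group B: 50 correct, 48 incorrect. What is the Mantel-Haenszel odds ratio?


Odds_A = 65/35 = 1.8571
Odds_B = 50/48 = 1.0417
OR = Odds_A / Odds_B = 1.8571 / 1.0417
Exactly, OR = (65 * 48) / (35 * 50) = 3120 / 1750
OR = 1.7829

1.7829


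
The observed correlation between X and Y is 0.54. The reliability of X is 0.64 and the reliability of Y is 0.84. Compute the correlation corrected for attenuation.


r_corrected = rxy / sqrt(rxx * ryy)
= 0.54 / sqrt(0.64 * 0.84)
= 0.54 / sqrt(0.5376)
= 0.54 / 0.733212
r_corrected = 0.7365

0.7365


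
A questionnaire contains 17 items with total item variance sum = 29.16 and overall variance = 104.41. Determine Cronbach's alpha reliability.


alpha = (k/(k-1)) * (1 - sum(si^2)/s_total^2)
= (17/16) * (1 - 29.16/104.41)
alpha = 0.7658

0.7658


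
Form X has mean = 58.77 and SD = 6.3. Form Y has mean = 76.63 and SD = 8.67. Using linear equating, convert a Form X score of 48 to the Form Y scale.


slope = SD_Y / SD_X = 8.67 / 6.3 ~ 1.3762
intercept = mean_Y - slope * mean_X = 76.63 - (8.67 / 6.3) * 58.77 ~ -4.2487
Y = slope * X + intercept. To avoid rounding drift from the rounded slope/intercept, evaluate the equivalent form Y = mean_Y + SD_Y * (X - mean_X) / SD_X at full precision:
Y = 76.63 + 8.67 * (48 - 58.77) / 6.3
Y = 76.63 - 8.67 * 10.77 / 6.3
Y = 76.63 - 93.3759 / 6.3
Y = 76.63 - 14.8216
Y = 61.8084

61.8084


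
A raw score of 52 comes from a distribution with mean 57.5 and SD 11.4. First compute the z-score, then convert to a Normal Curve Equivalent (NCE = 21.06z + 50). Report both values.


z = (X - mean) / SD = (52 - 57.5) / 11.4
z = -5.5 / 11.4
z = -0.4825
NCE = NCE = 21.06z + 50
Carry z at full precision (z = -5.5 / 11.4) into the conversion:
NCE = 21.06 * (-5.5 / 11.4) + 50 = -115.83 / 11.4 + 50
NCE = -10.1605 + 50
NCE = 39.8395

39.8395


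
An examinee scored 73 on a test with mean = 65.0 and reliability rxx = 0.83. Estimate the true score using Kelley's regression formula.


T_est = rxx * X + (1 - rxx) * mean
T_est = 0.83 * 73 + 0.17 * 65.0
T_est = 60.59 + 11.05
T_est = 71.64

71.64


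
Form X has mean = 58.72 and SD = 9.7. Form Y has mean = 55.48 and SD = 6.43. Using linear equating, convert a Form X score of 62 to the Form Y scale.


slope = SD_Y / SD_X = 6.43 / 9.7 ~ 0.6629
intercept = mean_Y - slope * mean_X = 55.48 - (6.43 / 9.7) * 58.72 ~ 16.5553
Y = slope * X + intercept. To avoid rounding drift from the rounded slope/intercept, evaluate the equivalent form Y = mean_Y + SD_Y * (X - mean_X) / SD_X at full precision:
Y = 55.48 + 6.43 * (62 - 58.72) / 9.7
Y = 55.48 + 6.43 * 3.28 / 9.7
Y = 55.48 + 21.0904 / 9.7
Y = 55.48 + 2.1743
Y = 57.6543

57.6543


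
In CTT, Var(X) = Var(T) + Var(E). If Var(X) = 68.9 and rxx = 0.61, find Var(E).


var_true = rxx * var_obs = 0.61 * 68.9 = 42.029
var_error = var_obs - var_true
var_error = 68.9 - 42.029
var_error = 26.871

26.871


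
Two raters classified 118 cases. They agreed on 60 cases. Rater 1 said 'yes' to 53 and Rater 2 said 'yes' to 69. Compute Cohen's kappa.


P_o = 60/118 = 0.508475
P_e = (53*69 + 65*49) / 13924 = 0.491382
kappa = (P_o - P_e) / (1 - P_e)
kappa = (0.508475 - 0.491382) / (1 - 0.491382)
kappa = 0.0336

0.0336


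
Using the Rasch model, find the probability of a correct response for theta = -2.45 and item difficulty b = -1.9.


theta - b = -2.45 - -1.9 = -0.55
exp(-(theta - b)) = exp(0.55) = 1.7333
P = 1 / (1 + 1.7333)
P = 0.3659

0.3659


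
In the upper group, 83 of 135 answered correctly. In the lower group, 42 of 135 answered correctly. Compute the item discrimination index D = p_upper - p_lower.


p_upper = 83/135 = 0.6148
p_lower = 42/135 = 0.3111
D = 0.6148 - 0.3111 = 0.3037

0.3037


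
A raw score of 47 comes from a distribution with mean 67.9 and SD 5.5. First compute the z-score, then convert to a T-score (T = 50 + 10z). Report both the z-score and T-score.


z = (X - mean) / SD = (47 - 67.9) / 5.5
z = -20.9 / 5.5
z = -3.8
T-score = T = 50 + 10z
Carry z at full precision (z = -20.9 / 5.5) into the conversion:
T-score = 50 + 10 * (-20.9 / 5.5) = 50 + -209 / 5.5
T-score = 50 + -38.0
T-score = 12.0

12.0


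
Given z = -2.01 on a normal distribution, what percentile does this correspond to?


CDF(z) = 0.5 * (1 + erf(z/sqrt(2)))
erf(-1.4213) = -0.9556
CDF = 0.0222
Percentile rank = 0.0222 * 100 = 2.22

2.22


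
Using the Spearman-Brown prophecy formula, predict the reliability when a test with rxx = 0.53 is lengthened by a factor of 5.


r_new = (n * rxx) / (1 + (n-1) * rxx)
r_new = (5 * 0.53) / (1 + 4 * 0.53)
r_new = 2.65 / 3.12
r_new = 0.8494

0.8494


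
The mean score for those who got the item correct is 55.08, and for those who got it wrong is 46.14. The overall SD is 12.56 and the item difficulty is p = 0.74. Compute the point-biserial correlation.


q = 1 - p = 0.26
rpb = ((M1 - M0) / SD) * sqrt(p * q)
rpb = ((55.08 - 46.14) / 12.56) * sqrt(0.74 * 0.26)
rpb = 0.3122

0.3122


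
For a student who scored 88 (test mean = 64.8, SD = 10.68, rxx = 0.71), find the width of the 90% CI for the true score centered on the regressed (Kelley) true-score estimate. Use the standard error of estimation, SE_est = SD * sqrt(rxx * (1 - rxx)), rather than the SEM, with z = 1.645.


True score estimate = 0.71*88 + 0.29*64.8 = 81.272
SE_est = SD * sqrt(rxx * (1 - rxx)) = 10.68 * sqrt(0.71 * 0.29) = 10.68 * sqrt(0.2059) = 4.846179
CI = T_est +/- z * SE_est, so width = 2 * z * SE_est = 2 * 1.645 * 4.846179
Width = 15.9439

15.9439


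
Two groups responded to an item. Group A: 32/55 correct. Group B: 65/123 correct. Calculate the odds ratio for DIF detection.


Odds_A = 32/23 = 1.3913
Odds_B = 65/58 = 1.1207
OR = Odds_A / Odds_B = 1.3913 / 1.1207
Exactly, OR = (32 * 58) / (23 * 65) = 1856 / 1495
OR = 1.2415

1.2415


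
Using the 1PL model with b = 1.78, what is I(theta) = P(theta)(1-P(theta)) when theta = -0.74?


P = 1/(1+exp(-(-0.74-1.78))) = 0.0745
I = P*(1-P) = 0.0745 * 0.9255
I = 0.0689

0.0689


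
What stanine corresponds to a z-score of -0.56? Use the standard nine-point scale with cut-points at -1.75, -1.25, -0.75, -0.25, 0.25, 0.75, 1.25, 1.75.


Stanine boundaries: [-1.75, -1.25, -0.75, -0.25, 0.25, 0.75, 1.25, 1.75]
z = -0.56
Check each boundary:
  z >= -1.75 -> could be stanine 2
  z >= -1.25 -> could be stanine 3
  z >= -0.75 -> could be stanine 4
  z < -0.25
  z < 0.25
  z < 0.75
  z < 1.25
  z < 1.75
Highest qualifying boundary gives stanine = 4

4


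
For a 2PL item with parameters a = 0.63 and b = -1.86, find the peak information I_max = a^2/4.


For 2PL, max info at theta = b = -1.86
I_max = a^2 / 4 = 0.63^2 / 4
= 0.3969 / 4
I_max = 0.0992

0.0992


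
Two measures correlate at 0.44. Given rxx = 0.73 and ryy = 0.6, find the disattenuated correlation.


r_corrected = rxy / sqrt(rxx * ryy)
= 0.44 / sqrt(0.73 * 0.6)
= 0.44 / sqrt(0.438)
= 0.44 / 0.661816
r_corrected = 0.6648

0.6648


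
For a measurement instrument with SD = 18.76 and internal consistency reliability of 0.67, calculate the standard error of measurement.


SEM = SD * sqrt(1 - rxx)
SEM = 18.76 * sqrt(1 - 0.67)
SEM = 18.76 * sqrt(0.33) = 18.76 * 0.574456
SEM = 10.7768

10.7768


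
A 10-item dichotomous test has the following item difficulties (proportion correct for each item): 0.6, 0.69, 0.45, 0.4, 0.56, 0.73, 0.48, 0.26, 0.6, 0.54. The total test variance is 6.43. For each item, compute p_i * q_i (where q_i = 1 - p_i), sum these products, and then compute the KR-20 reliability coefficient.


For each item, compute p_i * q_i:
  Item 1: 0.6 * 0.4 = 0.24
  Item 2: 0.69 * 0.31 = 0.2139
  Item 3: 0.45 * 0.55 = 0.2475
  Item 4: 0.4 * 0.6 = 0.24
  Item 5: 0.56 * 0.44 = 0.2464
  Item 6: 0.73 * 0.27 = 0.1971
  Item 7: 0.48 * 0.52 = 0.2496
  Item 8: 0.26 * 0.74 = 0.1924
  Item 9: 0.6 * 0.4 = 0.24
  Item 10: 0.54 * 0.46 = 0.2484
Sum(p_i * q_i) = 0.24 + 0.2139 + 0.2475 + 0.24 + 0.2464 + 0.1971 + 0.2496 + 0.1924 + 0.24 + 0.2484 = 2.3153
KR-20 = (k/(k-1)) * (1 - Sum(p_i*q_i) / Var_total)
= (10/9) * (1 - 2.3153/6.43)
= 1.1111 * 0.6399
KR-20 = 0.711

0.711


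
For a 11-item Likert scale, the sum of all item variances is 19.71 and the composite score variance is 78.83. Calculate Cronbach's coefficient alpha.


alpha = (k/(k-1)) * (1 - sum(si^2)/s_total^2)
= (11/10) * (1 - 19.71/78.83)
alpha = 0.825

0.825


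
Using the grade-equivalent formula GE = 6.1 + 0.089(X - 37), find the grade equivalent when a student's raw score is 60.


raw - median = 60 - 37 = 23
slope * diff = 0.089 * 23 = 2.047
GE = 6.1 + 2.047
GE = 8.147

8.147


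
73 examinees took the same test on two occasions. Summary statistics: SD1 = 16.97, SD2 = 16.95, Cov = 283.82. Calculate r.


r = cov(X,Y) / (SD_X * SD_Y)
r = 283.82 / (16.97 * 16.95)
r = 283.82 / 287.6415
r = 0.9867

0.9867


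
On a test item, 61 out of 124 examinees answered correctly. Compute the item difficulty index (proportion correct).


Item difficulty p = number correct / total examinees
p = 61 / 124
p = 0.4919

0.4919


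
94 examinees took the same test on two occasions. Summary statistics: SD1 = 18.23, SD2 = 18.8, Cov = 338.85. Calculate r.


r = cov(X,Y) / (SD_X * SD_Y)
r = 338.85 / (18.23 * 18.8)
r = 338.85 / 342.724
r = 0.9887

0.9887


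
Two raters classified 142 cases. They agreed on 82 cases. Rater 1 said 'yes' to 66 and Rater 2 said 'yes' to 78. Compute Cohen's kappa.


P_o = 82/142 = 0.577465
P_e = (66*78 + 76*64) / 20164 = 0.496528
kappa = (P_o - P_e) / (1 - P_e)
kappa = (0.577465 - 0.496528) / (1 - 0.496528)
kappa = 0.1608

0.1608


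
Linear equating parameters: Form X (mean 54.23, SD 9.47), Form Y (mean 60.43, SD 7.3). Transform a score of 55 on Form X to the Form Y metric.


slope = SD_Y / SD_X = 7.3 / 9.47 ~ 0.7709
intercept = mean_Y - slope * mean_X = 60.43 - (7.3 / 9.47) * 54.23 ~ 18.6265
Y = slope * X + intercept. To avoid rounding drift from the rounded slope/intercept, evaluate the equivalent form Y = mean_Y + SD_Y * (X - mean_X) / SD_X at full precision:
Y = 60.43 + 7.3 * (55 - 54.23) / 9.47
Y = 60.43 + 7.3 * 0.77 / 9.47
Y = 60.43 + 5.621 / 9.47
Y = 60.43 + 0.5936
Y = 61.0236

61.0236


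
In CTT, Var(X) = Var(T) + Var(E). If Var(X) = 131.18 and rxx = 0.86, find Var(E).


var_true = rxx * var_obs = 0.86 * 131.18 = 112.8148
var_error = var_obs - var_true
var_error = 131.18 - 112.8148
var_error = 18.3652

18.3652


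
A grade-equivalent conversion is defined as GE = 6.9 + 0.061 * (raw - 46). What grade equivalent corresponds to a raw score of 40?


raw - median = 40 - 46 = -6
slope * diff = 0.061 * -6 = -0.366
GE = 6.9 + -0.366
GE = 6.534

6.534


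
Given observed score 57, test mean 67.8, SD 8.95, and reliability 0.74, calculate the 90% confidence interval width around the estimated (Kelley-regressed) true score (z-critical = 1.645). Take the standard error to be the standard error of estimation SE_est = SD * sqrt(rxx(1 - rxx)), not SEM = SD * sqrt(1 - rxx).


True score estimate = 0.74*57 + 0.26*67.8 = 59.808
SE_est = SD * sqrt(rxx * (1 - rxx)) = 8.95 * sqrt(0.74 * 0.26) = 8.95 * sqrt(0.1924) = 3.925776
CI = T_est +/- z * SE_est, so width = 2 * z * SE_est = 2 * 1.645 * 3.925776
Width = 12.9158

12.9158


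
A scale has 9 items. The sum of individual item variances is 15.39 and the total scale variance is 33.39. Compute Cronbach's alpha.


alpha = (k/(k-1)) * (1 - sum(si^2)/s_total^2)
= (9/8) * (1 - 15.39/33.39)
alpha = 0.6065

0.6065


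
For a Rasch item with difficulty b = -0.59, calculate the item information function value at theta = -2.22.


P = 1/(1+exp(-(-2.22--0.59))) = 0.1638
I = P*(1-P) = 0.1638 * 0.8362
I = 0.137

0.137


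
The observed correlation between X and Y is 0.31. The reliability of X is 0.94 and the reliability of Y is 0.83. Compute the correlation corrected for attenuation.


r_corrected = rxy / sqrt(rxx * ryy)
= 0.31 / sqrt(0.94 * 0.83)
= 0.31 / sqrt(0.7802)
= 0.31 / 0.883289
r_corrected = 0.351

0.351


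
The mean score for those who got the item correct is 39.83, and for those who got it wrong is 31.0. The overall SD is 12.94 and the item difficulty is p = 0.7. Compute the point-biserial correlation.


q = 1 - p = 0.3
rpb = ((M1 - M0) / SD) * sqrt(p * q)
rpb = ((39.83 - 31.0) / 12.94) * sqrt(0.7 * 0.3)
rpb = 0.3127

0.3127


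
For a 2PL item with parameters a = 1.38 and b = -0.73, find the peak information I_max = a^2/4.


For 2PL, max info at theta = b = -0.73
I_max = a^2 / 4 = 1.38^2 / 4
= 1.9044 / 4
I_max = 0.4761

0.4761


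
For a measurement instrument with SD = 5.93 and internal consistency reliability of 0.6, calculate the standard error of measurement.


SEM = SD * sqrt(1 - rxx)
SEM = 5.93 * sqrt(1 - 0.6)
SEM = 5.93 * sqrt(0.4) = 5.93 * 0.632456
SEM = 3.7505

3.7505


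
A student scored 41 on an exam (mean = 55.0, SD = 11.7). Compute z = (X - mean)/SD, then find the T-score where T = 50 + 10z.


z = (X - mean) / SD = (41 - 55.0) / 11.7
z = -14.0 / 11.7
z = -1.1966
T-score = T = 50 + 10z
Carry z at full precision (z = -14.0 / 11.7) into the conversion:
T-score = 50 + 10 * (-14.0 / 11.7) = 50 + -140 / 11.7
T-score = 50 + -11.9658
T-score = 38.0342

38.0342


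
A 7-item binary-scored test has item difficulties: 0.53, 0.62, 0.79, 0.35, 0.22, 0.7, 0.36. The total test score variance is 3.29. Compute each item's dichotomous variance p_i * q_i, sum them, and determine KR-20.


For each item, compute p_i * q_i:
  Item 1: 0.53 * 0.47 = 0.2491
  Item 2: 0.62 * 0.38 = 0.2356
  Item 3: 0.79 * 0.21 = 0.1659
  Item 4: 0.35 * 0.65 = 0.2275
  Item 5: 0.22 * 0.78 = 0.1716
  Item 6: 0.7 * 0.3 = 0.21
  Item 7: 0.36 * 0.64 = 0.2304
Sum(p_i * q_i) = 0.2491 + 0.2356 + 0.1659 + 0.2275 + 0.1716 + 0.21 + 0.2304 = 1.4901
KR-20 = (k/(k-1)) * (1 - Sum(p_i*q_i) / Var_total)
= (7/6) * (1 - 1.4901/3.29)
= 1.1667 * 0.5471
KR-20 = 0.6383

0.6383


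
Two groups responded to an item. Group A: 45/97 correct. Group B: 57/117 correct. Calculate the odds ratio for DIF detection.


Odds_A = 45/52 = 0.8654
Odds_B = 57/60 = 0.95
OR = Odds_A / Odds_B = 0.8654 / 0.95
Exactly, OR = (45 * 60) / (52 * 57) = 2700 / 2964
OR = 0.9109

0.9109


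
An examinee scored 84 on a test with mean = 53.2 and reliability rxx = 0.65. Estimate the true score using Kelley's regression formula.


T_est = rxx * X + (1 - rxx) * mean
T_est = 0.65 * 84 + 0.35 * 53.2
T_est = 54.6 + 18.62
T_est = 73.22

73.22


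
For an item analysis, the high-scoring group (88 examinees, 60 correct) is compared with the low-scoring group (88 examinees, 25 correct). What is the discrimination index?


p_upper = 60/88 = 0.6818
p_lower = 25/88 = 0.2841
D = 0.6818 - 0.2841 = 0.3977

0.3977


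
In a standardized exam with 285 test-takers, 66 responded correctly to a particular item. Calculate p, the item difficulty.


Item difficulty p = number correct / total examinees
p = 66 / 285
p = 0.2316

0.2316


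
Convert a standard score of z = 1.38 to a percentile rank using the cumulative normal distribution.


CDF(z) = 0.5 * (1 + erf(z/sqrt(2)))
erf(0.9758) = 0.8324
CDF = 0.9162
Percentile rank = 0.9162 * 100 = 91.62

91.62


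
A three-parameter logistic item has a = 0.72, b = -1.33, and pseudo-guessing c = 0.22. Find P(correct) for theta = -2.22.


logit = 0.72*(-2.22 - -1.33) = -0.6408
P* = 1/(1 + exp(--0.6408)) = 0.3451
P = 0.22 + (1 - 0.22) * 0.3451
P = 0.4892

0.4892


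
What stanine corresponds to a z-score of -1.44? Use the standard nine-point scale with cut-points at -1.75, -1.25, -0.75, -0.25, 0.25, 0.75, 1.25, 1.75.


Stanine boundaries: [-1.75, -1.25, -0.75, -0.25, 0.25, 0.75, 1.25, 1.75]
z = -1.44
Check each boundary:
  z >= -1.75 -> could be stanine 2
  z < -1.25
  z < -0.75
  z < -0.25
  z < 0.25
  z < 0.75
  z < 1.25
  z < 1.75
Highest qualifying boundary gives stanine = 2

2


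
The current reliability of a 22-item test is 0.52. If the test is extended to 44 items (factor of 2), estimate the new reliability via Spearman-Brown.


r_new = (n * rxx) / (1 + (n-1) * rxx)
r_new = (2 * 0.52) / (1 + 1 * 0.52)
r_new = 1.04 / 1.52
r_new = 0.6842

0.6842


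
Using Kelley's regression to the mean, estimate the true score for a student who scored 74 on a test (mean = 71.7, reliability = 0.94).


T_est = rxx * X + (1 - rxx) * mean
T_est = 0.94 * 74 + 0.06 * 71.7
T_est = 69.56 + 4.302
T_est = 73.862

73.862


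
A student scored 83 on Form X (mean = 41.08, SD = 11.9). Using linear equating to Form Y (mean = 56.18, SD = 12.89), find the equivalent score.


slope = SD_Y / SD_X = 12.89 / 11.9 ~ 1.0832
intercept = mean_Y - slope * mean_X = 56.18 - (12.89 / 11.9) * 41.08 ~ 11.6824
Y = slope * X + intercept. To avoid rounding drift from the rounded slope/intercept, evaluate the equivalent form Y = mean_Y + SD_Y * (X - mean_X) / SD_X at full precision:
Y = 56.18 + 12.89 * (83 - 41.08) / 11.9
Y = 56.18 + 12.89 * 41.92 / 11.9
Y = 56.18 + 540.3488 / 11.9
Y = 56.18 + 45.4075
Y = 101.5875

101.5875


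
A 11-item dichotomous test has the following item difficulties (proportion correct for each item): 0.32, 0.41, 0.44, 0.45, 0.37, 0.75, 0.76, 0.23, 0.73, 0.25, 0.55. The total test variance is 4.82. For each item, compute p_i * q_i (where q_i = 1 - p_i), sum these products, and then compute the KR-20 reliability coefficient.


For each item, compute p_i * q_i:
  Item 1: 0.32 * 0.68 = 0.2176
  Item 2: 0.41 * 0.59 = 0.2419
  Item 3: 0.44 * 0.56 = 0.2464
  Item 4: 0.45 * 0.55 = 0.2475
  Item 5: 0.37 * 0.63 = 0.2331
  Item 6: 0.75 * 0.25 = 0.1875
  Item 7: 0.76 * 0.24 = 0.1824
  Item 8: 0.23 * 0.77 = 0.1771
  Item 9: 0.73 * 0.27 = 0.1971
  Item 10: 0.25 * 0.75 = 0.1875
  Item 11: 0.55 * 0.45 = 0.2475
Sum(p_i * q_i) = 0.2176 + 0.2419 + 0.2464 + 0.2475 + 0.2331 + 0.1875 + 0.1824 + 0.1771 + 0.1971 + 0.1875 + 0.2475 = 2.3656
KR-20 = (k/(k-1)) * (1 - Sum(p_i*q_i) / Var_total)
= (11/10) * (1 - 2.3656/4.82)
= 1.1 * 0.5092
KR-20 = 0.5601

0.5601


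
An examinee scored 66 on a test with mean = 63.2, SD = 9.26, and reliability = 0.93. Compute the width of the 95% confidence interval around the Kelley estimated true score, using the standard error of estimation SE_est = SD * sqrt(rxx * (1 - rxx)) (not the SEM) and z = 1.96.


True score estimate = 0.93*66 + 0.07*63.2 = 65.804
SE_est = SD * sqrt(rxx * (1 - rxx)) = 9.26 * sqrt(0.93 * 0.07) = 9.26 * sqrt(0.0651) = 2.362661
CI = T_est +/- z * SE_est, so width = 2 * z * SE_est = 2 * 1.96 * 2.362661
Width = 9.2616

9.2616


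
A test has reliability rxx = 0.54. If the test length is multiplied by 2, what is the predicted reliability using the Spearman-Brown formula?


r_new = (n * rxx) / (1 + (n-1) * rxx)
r_new = (2 * 0.54) / (1 + 1 * 0.54)
r_new = 1.08 / 1.54
r_new = 0.7013

0.7013


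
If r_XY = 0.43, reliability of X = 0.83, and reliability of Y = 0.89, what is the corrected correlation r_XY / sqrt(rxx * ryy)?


r_corrected = rxy / sqrt(rxx * ryy)
= 0.43 / sqrt(0.83 * 0.89)
= 0.43 / sqrt(0.7387)
= 0.43 / 0.859477
r_corrected = 0.5003

0.5003


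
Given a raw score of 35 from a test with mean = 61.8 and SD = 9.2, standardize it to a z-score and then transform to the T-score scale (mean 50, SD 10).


z = (X - mean) / SD = (35 - 61.8) / 9.2
z = -26.8 / 9.2
z = -2.913
T-score = T = 50 + 10z
Carry z at full precision (z = -26.8 / 9.2) into the conversion:
T-score = 50 + 10 * (-26.8 / 9.2) = 50 + -268 / 9.2
T-score = 50 + -29.1304
T-score = 20.8696

20.8696


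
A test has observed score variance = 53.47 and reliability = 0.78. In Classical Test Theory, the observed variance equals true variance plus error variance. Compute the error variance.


var_true = rxx * var_obs = 0.78 * 53.47 = 41.7066
var_error = var_obs - var_true
var_error = 53.47 - 41.7066
var_error = 11.7634

11.7634


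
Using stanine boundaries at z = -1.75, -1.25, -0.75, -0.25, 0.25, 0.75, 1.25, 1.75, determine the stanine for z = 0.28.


Stanine boundaries: [-1.75, -1.25, -0.75, -0.25, 0.25, 0.75, 1.25, 1.75]
z = 0.28
Check each boundary:
  z >= -1.75 -> could be stanine 2
  z >= -1.25 -> could be stanine 3
  z >= -0.75 -> could be stanine 4
  z >= -0.25 -> could be stanine 5
  z >= 0.25 -> could be stanine 6
  z < 0.75
  z < 1.25
  z < 1.75
Highest qualifying boundary gives stanine = 6

6


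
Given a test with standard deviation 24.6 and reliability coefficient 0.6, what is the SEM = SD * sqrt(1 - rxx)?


SEM = SD * sqrt(1 - rxx)
SEM = 24.6 * sqrt(1 - 0.6)
SEM = 24.6 * sqrt(0.4) = 24.6 * 0.632456
SEM = 15.5584

15.5584


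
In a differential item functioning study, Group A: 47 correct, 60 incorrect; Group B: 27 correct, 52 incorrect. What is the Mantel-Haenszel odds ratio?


Odds_A = 47/60 = 0.7833
Odds_B = 27/52 = 0.5192
OR = Odds_A / Odds_B = 0.7833 / 0.5192
Exactly, OR = (47 * 52) / (60 * 27) = 2444 / 1620
OR = 1.5086

1.5086


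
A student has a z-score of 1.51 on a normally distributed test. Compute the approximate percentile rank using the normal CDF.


CDF(z) = 0.5 * (1 + erf(z/sqrt(2)))
erf(1.0677) = 0.869
CDF = 0.9345
Percentile rank = 0.9345 * 100 = 93.45

93.45


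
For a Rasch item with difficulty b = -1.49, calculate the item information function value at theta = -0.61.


P = 1/(1+exp(-(-0.61--1.49))) = 0.7068
I = P*(1-P) = 0.7068 * 0.2932
I = 0.2072

0.2072


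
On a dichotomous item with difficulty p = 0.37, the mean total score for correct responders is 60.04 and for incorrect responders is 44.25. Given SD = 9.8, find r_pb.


q = 1 - p = 0.63
rpb = ((M1 - M0) / SD) * sqrt(p * q)
rpb = ((60.04 - 44.25) / 9.8) * sqrt(0.37 * 0.63)
rpb = 0.7779

0.7779


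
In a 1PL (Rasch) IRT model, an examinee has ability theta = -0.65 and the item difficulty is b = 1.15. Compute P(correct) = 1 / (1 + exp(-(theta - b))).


theta - b = -0.65 - 1.15 = -1.8
exp(-(theta - b)) = exp(1.8) = 6.0496
P = 1 / (1 + 6.0496)
P = 0.1419

0.1419


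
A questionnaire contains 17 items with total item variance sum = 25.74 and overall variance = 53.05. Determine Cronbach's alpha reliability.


alpha = (k/(k-1)) * (1 - sum(si^2)/s_total^2)
= (17/16) * (1 - 25.74/53.05)
alpha = 0.547

0.547


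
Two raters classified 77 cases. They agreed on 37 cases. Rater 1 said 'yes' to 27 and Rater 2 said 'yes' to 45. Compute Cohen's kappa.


P_o = 37/77 = 0.480519
P_e = (27*45 + 50*32) / 5929 = 0.474785
kappa = (P_o - P_e) / (1 - P_e)
kappa = (0.480519 - 0.474785) / (1 - 0.474785)
kappa = 0.0109

0.0109


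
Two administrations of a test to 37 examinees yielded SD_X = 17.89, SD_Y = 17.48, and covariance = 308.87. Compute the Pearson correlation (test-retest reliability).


r = cov(X,Y) / (SD_X * SD_Y)
r = 308.87 / (17.89 * 17.48)
r = 308.87 / 312.7172
r = 0.9877

0.9877


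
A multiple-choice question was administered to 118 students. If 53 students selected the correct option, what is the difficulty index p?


Item difficulty p = number correct / total examinees
p = 53 / 118
p = 0.4492

0.4492


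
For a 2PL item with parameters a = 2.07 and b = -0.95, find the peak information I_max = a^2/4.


For 2PL, max info at theta = b = -0.95
I_max = a^2 / 4 = 2.07^2 / 4
= 4.2849 / 4
I_max = 1.0712

1.0712


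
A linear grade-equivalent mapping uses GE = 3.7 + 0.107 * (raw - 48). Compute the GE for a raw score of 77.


raw - median = 77 - 48 = 29
slope * diff = 0.107 * 29 = 3.103
GE = 3.7 + 3.103
GE = 6.803

6.803


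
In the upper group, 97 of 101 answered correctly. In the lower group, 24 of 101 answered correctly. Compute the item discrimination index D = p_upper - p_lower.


p_upper = 97/101 = 0.9604
p_lower = 24/101 = 0.2376
D = 0.9604 - 0.2376 = 0.7228

0.7228
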